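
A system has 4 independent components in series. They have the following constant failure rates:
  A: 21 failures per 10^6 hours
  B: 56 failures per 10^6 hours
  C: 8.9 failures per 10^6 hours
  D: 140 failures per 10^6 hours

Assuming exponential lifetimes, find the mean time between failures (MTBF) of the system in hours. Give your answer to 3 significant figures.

Series of exponential components: λ_sys = Σ λ_i
λ_sys = 0.000021 + 0.000056 + 0.0000089 + 0.00014 = 2.2590e-04 /h
MTBF = 1 / λ_sys = 4430 h

4430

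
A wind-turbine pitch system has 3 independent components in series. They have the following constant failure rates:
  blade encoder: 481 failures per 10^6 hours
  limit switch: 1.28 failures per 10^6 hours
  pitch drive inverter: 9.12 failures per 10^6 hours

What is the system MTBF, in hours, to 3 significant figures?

2040

Series of exponential components: λ_sys = Σ λ_i
λ_sys = 0.000481 + 0.00000128 + 0.00000912 = 4.9140e-04 /h
MTBF = 1 / λ_sys = 2040 h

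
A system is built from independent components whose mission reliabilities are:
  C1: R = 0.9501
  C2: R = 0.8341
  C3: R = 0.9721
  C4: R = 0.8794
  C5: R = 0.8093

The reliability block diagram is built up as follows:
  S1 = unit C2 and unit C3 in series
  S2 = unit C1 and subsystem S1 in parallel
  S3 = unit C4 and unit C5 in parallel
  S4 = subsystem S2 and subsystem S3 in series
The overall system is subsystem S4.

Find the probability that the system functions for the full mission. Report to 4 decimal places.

0.9678

Series (C2 and C3): 0.834100 × 0.972100 = 0.810829
Parallel (C1 and [0.810829]): 1 − (1 − 0.950100)(1 − 0.810829) = 0.990560
Parallel (C4 and C5): 1 − (1 − 0.879400)(1 − 0.809300) = 0.977002
Series ([0.990560] and [0.977002]): 0.990560 × 0.977002 = 0.9678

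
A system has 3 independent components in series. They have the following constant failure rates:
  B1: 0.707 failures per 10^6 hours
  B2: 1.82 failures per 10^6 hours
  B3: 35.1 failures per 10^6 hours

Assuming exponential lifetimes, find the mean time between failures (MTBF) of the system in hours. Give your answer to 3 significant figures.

26600

Series of exponential components: λ_sys = Σ λ_i
λ_sys = 0.000000707 + 0.00000182 + 0.0000351 = 3.7627e-05 /h
MTBF = 1 / λ_sys = 26600 h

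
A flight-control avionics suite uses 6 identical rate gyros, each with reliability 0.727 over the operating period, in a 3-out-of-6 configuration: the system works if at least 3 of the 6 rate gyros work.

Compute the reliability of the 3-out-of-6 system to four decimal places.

0.9489

R = Σ_{i=3}^{6} C(6,i) p^i (1−p)^{6−i} with p = 0.727
C(6,3)·0.727^3·0.273^3 = 0.156358
C(6,4)·0.727^4·0.273^2 = 0.312287
C(6,5)·0.727^5·0.273^1 = 0.332649
C(6,6)·0.727^6·0.273^0 = 0.147641
Sum = 0.9489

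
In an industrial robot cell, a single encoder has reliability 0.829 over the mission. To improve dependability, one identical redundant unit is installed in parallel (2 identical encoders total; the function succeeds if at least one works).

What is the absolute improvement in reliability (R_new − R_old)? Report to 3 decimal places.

0.142

R_before = 0.829
R_after = 1 − (1 − 0.829)^2 = 0.971
ΔR = 0.971 − 0.829 = 0.142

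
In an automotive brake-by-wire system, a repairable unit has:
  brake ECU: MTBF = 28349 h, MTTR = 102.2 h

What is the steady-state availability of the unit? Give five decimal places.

A(brake ECU) = MTBF/(MTBF+MTTR) = 28349/(28349+102.2) = 0.99641

0.99641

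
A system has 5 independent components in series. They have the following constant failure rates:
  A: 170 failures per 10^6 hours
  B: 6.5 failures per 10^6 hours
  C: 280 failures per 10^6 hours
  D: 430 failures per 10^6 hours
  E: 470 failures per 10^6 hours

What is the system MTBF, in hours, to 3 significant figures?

737

Series of exponential components: λ_sys = Σ λ_i
λ_sys = 0.00017 + 0.0000065 + 0.00028 + 0.00043 + 0.00047 = 1.3565e-03 /h
MTBF = 1 / λ_sys = 737 h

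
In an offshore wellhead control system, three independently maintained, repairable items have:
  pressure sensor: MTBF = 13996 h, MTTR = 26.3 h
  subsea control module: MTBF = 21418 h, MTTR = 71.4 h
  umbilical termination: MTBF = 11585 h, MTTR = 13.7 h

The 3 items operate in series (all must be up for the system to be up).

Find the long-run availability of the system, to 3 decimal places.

0.994

A(pressure sensor) = MTBF/(MTBF+MTTR) = 13996/(13996+26.3) = 0.998124
A(subsea control module) = MTBF/(MTBF+MTTR) = 21418/(21418+71.4) = 0.996677
A(umbilical termination) = MTBF/(MTBF+MTTR) = 11585/(11585+13.7) = 0.998819
Series availability: 0.998124 × 0.996677 × 0.998819 = 0.994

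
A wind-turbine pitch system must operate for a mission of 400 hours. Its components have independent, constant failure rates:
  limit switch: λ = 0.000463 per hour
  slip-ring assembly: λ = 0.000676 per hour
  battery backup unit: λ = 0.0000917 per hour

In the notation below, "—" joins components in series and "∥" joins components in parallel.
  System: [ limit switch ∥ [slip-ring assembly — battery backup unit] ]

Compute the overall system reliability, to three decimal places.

R(limit switch) = exp(−0.000463 × 400) = 0.83094
R(slip-ring assembly) = exp(−0.000676 × 400) = 0.76307
R(battery backup unit) = exp(−0.0000917 × 400) = 0.96398
Series (slip-ring assembly and battery backup unit): 0.76307 × 0.96398 = 0.73558
Parallel (limit switch and [0.73558]): 1 − (1 − 0.83094)(1 − 0.73558) = 0.955

0.955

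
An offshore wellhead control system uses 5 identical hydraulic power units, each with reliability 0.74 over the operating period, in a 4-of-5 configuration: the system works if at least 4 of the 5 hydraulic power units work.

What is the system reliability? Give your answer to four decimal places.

0.6117

R = Σ_{i=4}^{5} C(5,i) p^i (1−p)^{5−i} with p = 0.74
C(5,4)·0.74^4·0.26^1 = 0.389825
C(5,5)·0.74^5·0.26^0 = 0.221901
Sum = 0.6117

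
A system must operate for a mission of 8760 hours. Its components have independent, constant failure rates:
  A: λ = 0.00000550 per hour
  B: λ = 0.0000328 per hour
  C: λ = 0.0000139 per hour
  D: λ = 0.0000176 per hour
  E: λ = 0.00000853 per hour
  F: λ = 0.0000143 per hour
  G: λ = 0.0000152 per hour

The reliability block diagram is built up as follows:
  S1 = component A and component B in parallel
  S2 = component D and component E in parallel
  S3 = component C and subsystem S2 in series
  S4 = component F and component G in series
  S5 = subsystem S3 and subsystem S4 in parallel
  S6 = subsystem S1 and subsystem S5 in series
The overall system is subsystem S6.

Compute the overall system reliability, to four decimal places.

R(A) = exp(−0.00000550 × 8760) = 0.952962
R(B) = exp(−0.0000328 × 8760) = 0.750266
R(C) = exp(−0.0000139 × 8760) = 0.885357
R(D) = exp(−0.0000176 × 8760) = 0.857121
R(E) = exp(−0.00000853 × 8760) = 0.928001
R(F) = exp(−0.0000143 × 8760) = 0.882260
R(G) = exp(−0.0000152 × 8760) = 0.875332
Parallel (A and B): 1 − (1 − 0.952962)(1 − 0.750266) = 0.988253
Parallel (D and E): 1 − (1 − 0.857121)(1 − 0.928001) = 0.989713
Series (C and [0.989713]): 0.885357 × 0.989713 = 0.876249
Series (F and G): 0.882260 × 0.875332 = 0.772270
Parallel ([0.876249] and [0.772270]): 1 − (1 − 0.876249)(1 − 0.772270) = 0.971818
Series ([0.988253] and [0.971818]): 0.988253 × 0.971818 = 0.9604

0.9604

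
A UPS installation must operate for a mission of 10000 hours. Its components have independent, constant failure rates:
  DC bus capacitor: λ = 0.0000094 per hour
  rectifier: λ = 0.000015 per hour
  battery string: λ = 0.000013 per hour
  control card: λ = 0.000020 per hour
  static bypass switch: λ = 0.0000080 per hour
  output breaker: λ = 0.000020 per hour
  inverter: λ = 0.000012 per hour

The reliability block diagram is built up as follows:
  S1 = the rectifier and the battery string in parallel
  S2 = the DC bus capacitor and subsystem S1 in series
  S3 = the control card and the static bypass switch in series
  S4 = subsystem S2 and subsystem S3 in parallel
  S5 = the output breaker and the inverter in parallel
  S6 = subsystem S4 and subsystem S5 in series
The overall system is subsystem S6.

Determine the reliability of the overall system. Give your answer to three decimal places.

R(DC bus capacitor) = exp(−0.0000094 × 10000) = 0.91028
R(rectifier) = exp(−0.000015 × 10000) = 0.86071
R(battery string) = exp(−0.000013 × 10000) = 0.87810
R(control card) = exp(−0.000020 × 10000) = 0.81873
R(static bypass switch) = exp(−0.0000080 × 10000) = 0.92312
R(output breaker) = exp(−0.000020 × 10000) = 0.81873
R(inverter) = exp(−0.000012 × 10000) = 0.88692
Parallel (rectifier and battery string): 1 − (1 − 0.86071)(1 − 0.87810) = 0.98302
Series (DC bus capacitor and [0.98302]): 0.91028 × 0.98302 = 0.89482
Series (control card and static bypass switch): 0.81873 × 0.92312 = 0.75579
Parallel ([0.89482] and [0.75579]): 1 − (1 − 0.89482)(1 − 0.75579) = 0.97431
Parallel (output breaker and inverter): 1 − (1 − 0.81873)(1 − 0.88692) = 0.97950
Series ([0.97431] and [0.97950]): 0.97431 × 0.97950 = 0.954

0.954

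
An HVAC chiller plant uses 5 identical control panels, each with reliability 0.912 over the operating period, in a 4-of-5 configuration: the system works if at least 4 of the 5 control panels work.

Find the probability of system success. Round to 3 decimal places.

0.935

R = Σ_{i=4}^{5} C(5,i) p^i (1−p)^{5−i} with p = 0.912
C(5,4)·0.912^4·0.088^1 = 0.30439
C(5,5)·0.912^5·0.088^0 = 0.63092
Sum = 0.935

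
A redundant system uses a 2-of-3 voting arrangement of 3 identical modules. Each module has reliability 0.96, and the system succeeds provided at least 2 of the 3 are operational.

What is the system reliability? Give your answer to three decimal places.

0.995

R = Σ_{i=2}^{3} C(3,i) p^i (1−p)^{3−i} with p = 0.96
C(3,2)·0.96^2·0.04^1 = 0.11059
C(3,3)·0.96^3·0.04^0 = 0.88474
Sum = 0.995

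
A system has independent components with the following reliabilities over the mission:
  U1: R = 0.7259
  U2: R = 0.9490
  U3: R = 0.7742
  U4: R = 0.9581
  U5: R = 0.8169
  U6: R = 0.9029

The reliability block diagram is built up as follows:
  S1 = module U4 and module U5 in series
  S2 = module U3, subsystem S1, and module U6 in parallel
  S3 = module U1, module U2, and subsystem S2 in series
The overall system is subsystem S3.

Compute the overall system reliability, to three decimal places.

Series (U4 and U5): 0.95810 × 0.81690 = 0.78267
Parallel (U3, [0.78267], and U6): 1 − (1 − 0.77420)(1 − 0.78267)(1 − 0.90290) = 0.99524
Series (U1, U2, and [0.99524]): 0.72590 × 0.94900 × 0.99524 = 0.686

0.686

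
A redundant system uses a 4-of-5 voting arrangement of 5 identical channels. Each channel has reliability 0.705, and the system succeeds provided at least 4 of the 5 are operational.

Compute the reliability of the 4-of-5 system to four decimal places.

0.5385

R = Σ_{i=4}^{5} C(5,i) p^i (1−p)^{5−i} with p = 0.705
C(5,4)·0.705^4·0.295^1 = 0.364375
C(5,5)·0.705^5·0.295^0 = 0.174159
Sum = 0.5385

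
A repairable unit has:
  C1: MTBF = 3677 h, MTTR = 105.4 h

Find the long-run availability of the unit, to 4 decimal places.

0.9721

A(C1) = MTBF/(MTBF+MTTR) = 3677/(3677+105.4) = 0.9721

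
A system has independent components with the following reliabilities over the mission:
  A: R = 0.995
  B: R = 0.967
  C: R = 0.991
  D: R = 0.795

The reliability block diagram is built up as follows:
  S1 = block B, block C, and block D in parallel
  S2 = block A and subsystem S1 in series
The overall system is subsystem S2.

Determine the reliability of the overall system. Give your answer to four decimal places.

Parallel (B, C, and D): 1 − (1 − 0.967000)(1 − 0.991000)(1 − 0.795000) = 0.999939
Series (A and [0.999939]): 0.995000 × 0.999939 = 0.9949

0.9949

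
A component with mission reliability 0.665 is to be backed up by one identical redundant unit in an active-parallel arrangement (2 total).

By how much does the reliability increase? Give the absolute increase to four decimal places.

R_before = 0.665
R_after = 1 − (1 − 0.665)^2 = 0.8878
ΔR = 0.8878 − 0.665 = 0.2228

0.2228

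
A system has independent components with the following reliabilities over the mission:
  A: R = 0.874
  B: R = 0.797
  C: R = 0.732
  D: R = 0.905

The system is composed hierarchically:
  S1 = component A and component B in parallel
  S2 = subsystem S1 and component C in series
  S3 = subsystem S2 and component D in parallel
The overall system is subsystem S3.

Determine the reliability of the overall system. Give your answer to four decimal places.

Parallel (A and B): 1 − (1 − 0.874000)(1 − 0.797000) = 0.974422
Series ([0.974422] and C): 0.974422 × 0.732000 = 0.713277
Parallel ([0.713277] and D): 1 − (1 − 0.713277)(1 − 0.905000) = 0.9728

0.9728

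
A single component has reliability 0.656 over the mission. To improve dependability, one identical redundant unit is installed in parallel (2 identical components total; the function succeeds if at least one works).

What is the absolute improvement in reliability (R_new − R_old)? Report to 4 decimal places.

0.2257

R_before = 0.656
R_after = 1 − (1 − 0.656)^2 = 0.8817
ΔR = 0.8817 − 0.656 = 0.2257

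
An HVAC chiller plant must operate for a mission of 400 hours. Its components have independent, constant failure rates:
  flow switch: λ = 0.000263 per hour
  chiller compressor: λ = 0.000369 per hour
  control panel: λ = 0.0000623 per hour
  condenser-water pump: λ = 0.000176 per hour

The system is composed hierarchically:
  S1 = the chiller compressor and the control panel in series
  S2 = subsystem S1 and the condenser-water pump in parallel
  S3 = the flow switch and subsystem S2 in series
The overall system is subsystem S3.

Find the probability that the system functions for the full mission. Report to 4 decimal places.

0.8904

R(flow switch) = exp(−0.000263 × 400) = 0.900144
R(chiller compressor) = exp(−0.000369 × 400) = 0.862776
R(control panel) = exp(−0.0000623 × 400) = 0.975388
R(condenser-water pump) = exp(−0.000176 × 400) = 0.932021
Series (chiller compressor and control panel): 0.862776 × 0.975388 = 0.841541
Parallel ([0.841541] and condenser-water pump): 1 − (1 − 0.841541)(1 − 0.932021) = 0.989228
Series (flow switch and [0.989228]): 0.900144 × 0.989228 = 0.8904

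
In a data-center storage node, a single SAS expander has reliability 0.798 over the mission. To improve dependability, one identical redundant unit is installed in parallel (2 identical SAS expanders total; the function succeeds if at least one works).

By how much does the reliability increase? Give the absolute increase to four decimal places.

0.1612

R_before = 0.798
R_after = 1 − (1 − 0.798)^2 = 0.9592
ΔR = 0.9592 − 0.798 = 0.1612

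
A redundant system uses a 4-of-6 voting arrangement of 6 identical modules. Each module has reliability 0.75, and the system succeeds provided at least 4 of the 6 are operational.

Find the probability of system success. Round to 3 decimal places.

R = Σ_{i=4}^{6} C(6,i) p^i (1−p)^{6−i} with p = 0.75
C(6,4)·0.75^4·0.25^2 = 0.29663
C(6,5)·0.75^5·0.25^1 = 0.35596
C(6,6)·0.75^6·0.25^0 = 0.17798
Sum = 0.831

0.831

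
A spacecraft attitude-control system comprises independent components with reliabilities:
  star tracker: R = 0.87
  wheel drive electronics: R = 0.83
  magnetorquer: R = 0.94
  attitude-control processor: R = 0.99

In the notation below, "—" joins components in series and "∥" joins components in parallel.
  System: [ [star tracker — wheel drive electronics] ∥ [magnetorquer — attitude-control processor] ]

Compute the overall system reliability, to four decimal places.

0.9807

Series (star tracker and wheel drive electronics): 0.870000 × 0.830000 = 0.722100
Series (magnetorquer and attitude-control processor): 0.940000 × 0.990000 = 0.930600
Parallel ([0.722100] and [0.930600]): 1 − (1 − 0.722100)(1 − 0.930600) = 0.9807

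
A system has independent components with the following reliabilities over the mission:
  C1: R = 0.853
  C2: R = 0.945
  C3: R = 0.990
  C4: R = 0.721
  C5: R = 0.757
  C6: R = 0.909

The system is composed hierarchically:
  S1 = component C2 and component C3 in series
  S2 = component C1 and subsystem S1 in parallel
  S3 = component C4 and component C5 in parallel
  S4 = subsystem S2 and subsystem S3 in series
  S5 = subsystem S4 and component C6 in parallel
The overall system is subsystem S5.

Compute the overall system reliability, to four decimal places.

Series (C2 and C3): 0.945000 × 0.990000 = 0.935550
Parallel (C1 and [0.935550]): 1 − (1 − 0.853000)(1 − 0.935550) = 0.990526
Parallel (C4 and C5): 1 − (1 − 0.721000)(1 − 0.757000) = 0.932203
Series ([0.990526] and [0.932203]): 0.990526 × 0.932203 = 0.923371
Parallel ([0.923371] and C6): 1 − (1 − 0.923371)(1 − 0.909000) = 0.9930

0.9930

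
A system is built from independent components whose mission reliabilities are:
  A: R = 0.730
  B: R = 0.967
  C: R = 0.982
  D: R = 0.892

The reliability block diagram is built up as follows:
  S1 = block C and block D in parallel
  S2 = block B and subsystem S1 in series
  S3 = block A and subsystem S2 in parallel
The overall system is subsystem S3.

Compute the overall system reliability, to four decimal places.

Parallel (C and D): 1 − (1 − 0.982000)(1 − 0.892000) = 0.998056
Series (B and [0.998056]): 0.967000 × 0.998056 = 0.965120
Parallel (A and [0.965120]): 1 − (1 − 0.730000)(1 − 0.965120) = 0.9906

0.9906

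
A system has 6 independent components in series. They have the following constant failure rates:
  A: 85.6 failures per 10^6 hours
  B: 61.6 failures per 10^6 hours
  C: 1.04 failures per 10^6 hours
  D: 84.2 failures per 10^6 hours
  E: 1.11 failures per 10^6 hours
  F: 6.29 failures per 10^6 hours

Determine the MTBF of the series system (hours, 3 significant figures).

Series of exponential components: λ_sys = Σ λ_i
λ_sys = 0.0000856 + 0.0000616 + 0.00000104 + 0.0000842 + 0.00000111 + 0.00000629 = 2.3984e-04 /h
MTBF = 1 / λ_sys = 4170 h

4170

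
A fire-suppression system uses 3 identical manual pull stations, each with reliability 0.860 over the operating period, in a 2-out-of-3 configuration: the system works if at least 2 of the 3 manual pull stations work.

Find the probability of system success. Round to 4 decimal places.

R = Σ_{i=2}^{3} C(3,i) p^i (1−p)^{3−i} with p = 0.860
C(3,2)·0.860^2·0.140^1 = 0.310632
C(3,3)·0.860^3·0.140^0 = 0.636056
Sum = 0.9467

0.9467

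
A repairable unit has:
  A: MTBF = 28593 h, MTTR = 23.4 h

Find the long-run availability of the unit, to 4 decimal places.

0.9992

A(A) = MTBF/(MTBF+MTTR) = 28593/(28593+23.4) = 0.9992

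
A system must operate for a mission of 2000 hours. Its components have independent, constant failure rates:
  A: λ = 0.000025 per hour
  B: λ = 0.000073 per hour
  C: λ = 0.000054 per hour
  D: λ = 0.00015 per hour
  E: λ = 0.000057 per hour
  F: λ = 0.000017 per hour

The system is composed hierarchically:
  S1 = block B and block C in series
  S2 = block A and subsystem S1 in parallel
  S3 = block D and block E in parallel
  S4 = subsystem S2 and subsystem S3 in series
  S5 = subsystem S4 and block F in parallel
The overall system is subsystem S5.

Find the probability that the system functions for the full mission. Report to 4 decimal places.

0.9987

R(A) = exp(−0.000025 × 2000) = 0.951229
R(B) = exp(−0.000073 × 2000) = 0.864158
R(C) = exp(−0.000054 × 2000) = 0.897628
R(D) = exp(−0.00015 × 2000) = 0.740818
R(E) = exp(−0.000057 × 2000) = 0.892258
R(F) = exp(−0.000017 × 2000) = 0.966572
Series (B and C): 0.864158 × 0.897628 = 0.775692
Parallel (A and [0.775692]): 1 − (1 − 0.951229)(1 − 0.775692) = 0.989060
Parallel (D and E): 1 − (1 − 0.740818)(1 − 0.892258) = 0.972075
Series ([0.989060] and [0.972075]): 0.989060 × 0.972075 = 0.961440
Parallel ([0.961440] and F): 1 − (1 − 0.961440)(1 − 0.966572) = 0.9987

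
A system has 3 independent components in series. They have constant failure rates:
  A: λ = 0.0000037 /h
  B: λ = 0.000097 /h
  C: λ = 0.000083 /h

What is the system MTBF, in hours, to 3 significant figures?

Series of exponential components: λ_sys = Σ λ_i
λ_sys = 0.0000037 + 0.000097 + 0.000083 = 1.8370e-04 /h
MTBF = 1 / λ_sys = 5440 h

5440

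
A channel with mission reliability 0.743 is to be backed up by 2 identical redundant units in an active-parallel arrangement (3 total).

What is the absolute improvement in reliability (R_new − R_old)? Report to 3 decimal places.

0.240

R_before = 0.743
R_after = 1 − (1 − 0.743)^3 = 0.983
ΔR = 0.983 − 0.743 = 0.240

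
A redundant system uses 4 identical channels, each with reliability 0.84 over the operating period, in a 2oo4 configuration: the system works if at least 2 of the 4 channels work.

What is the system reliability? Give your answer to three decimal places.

0.986

R = Σ_{i=2}^{4} C(4,i) p^i (1−p)^{4−i} with p = 0.84
C(4,2)·0.84^2·0.16^2 = 0.10838
C(4,3)·0.84^3·0.16^1 = 0.37933
C(4,4)·0.84^4·0.16^0 = 0.49787
Sum = 0.986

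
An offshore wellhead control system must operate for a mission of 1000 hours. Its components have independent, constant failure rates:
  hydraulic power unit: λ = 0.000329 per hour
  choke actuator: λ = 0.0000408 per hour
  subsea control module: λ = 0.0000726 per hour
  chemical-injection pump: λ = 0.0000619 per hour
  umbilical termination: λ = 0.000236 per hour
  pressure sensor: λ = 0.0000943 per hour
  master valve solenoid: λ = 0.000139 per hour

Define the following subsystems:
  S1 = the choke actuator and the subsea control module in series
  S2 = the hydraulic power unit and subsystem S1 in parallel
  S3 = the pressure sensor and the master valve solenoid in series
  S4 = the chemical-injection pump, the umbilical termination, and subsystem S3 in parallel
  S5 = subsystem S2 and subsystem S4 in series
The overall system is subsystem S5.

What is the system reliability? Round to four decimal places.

0.9674

R(hydraulic power unit) = exp(−0.000329 × 1000) = 0.719643
R(choke actuator) = exp(−0.0000408 × 1000) = 0.960021
R(subsea control module) = exp(−0.0000726 × 1000) = 0.929973
R(chemical-injection pump) = exp(−0.0000619 × 1000) = 0.939977
R(umbilical termination) = exp(−0.000236 × 1000) = 0.789781
R(pressure sensor) = exp(−0.0000943 × 1000) = 0.910010
R(master valve solenoid) = exp(−0.000139 × 1000) = 0.870228
Series (choke actuator and subsea control module): 0.960021 × 0.929973 = 0.892794
Parallel (hydraulic power unit and [0.892794]): 1 − (1 − 0.719643)(1 − 0.892794) = 0.969944
Series (pressure sensor and master valve solenoid): 0.910010 × 0.870228 = 0.791916
Parallel (chemical-injection pump, umbilical termination, and [0.791916]): 1 − (1 − 0.939977)(1 − 0.789781)(1 − 0.791916) = 0.997374
Series ([0.969944] and [0.997374]): 0.969944 × 0.997374 = 0.9674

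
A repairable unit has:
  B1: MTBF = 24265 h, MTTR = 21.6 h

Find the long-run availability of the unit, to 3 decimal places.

A(B1) = MTBF/(MTBF+MTTR) = 24265/(24265+21.6) = 0.999

0.999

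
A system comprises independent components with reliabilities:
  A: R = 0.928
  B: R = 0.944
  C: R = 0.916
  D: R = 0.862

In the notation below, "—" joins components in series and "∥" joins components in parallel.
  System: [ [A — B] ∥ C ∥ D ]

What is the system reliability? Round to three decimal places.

0.999

Series (A and B): 0.92800 × 0.94400 = 0.87603
Parallel ([0.87603], C, and D): 1 − (1 − 0.87603)(1 − 0.91600)(1 − 0.86200) = 0.999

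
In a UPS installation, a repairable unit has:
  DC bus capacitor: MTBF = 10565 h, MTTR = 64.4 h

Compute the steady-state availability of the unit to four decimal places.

A(DC bus capacitor) = MTBF/(MTBF+MTTR) = 10565/(10565+64.4) = 0.9939

0.9939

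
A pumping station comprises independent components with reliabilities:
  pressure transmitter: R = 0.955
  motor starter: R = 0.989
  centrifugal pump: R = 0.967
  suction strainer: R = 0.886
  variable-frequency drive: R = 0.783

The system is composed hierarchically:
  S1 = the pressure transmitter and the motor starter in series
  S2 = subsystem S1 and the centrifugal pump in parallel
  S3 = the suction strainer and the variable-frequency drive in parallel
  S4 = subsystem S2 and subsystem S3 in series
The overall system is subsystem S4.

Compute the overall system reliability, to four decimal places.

0.9735

Series (pressure transmitter and motor starter): 0.955000 × 0.989000 = 0.944495
Parallel ([0.944495] and centrifugal pump): 1 − (1 − 0.944495)(1 − 0.967000) = 0.998168
Parallel (suction strainer and variable-frequency drive): 1 − (1 − 0.886000)(1 − 0.783000) = 0.975262
Series ([0.998168] and [0.975262]): 0.998168 × 0.975262 = 0.9735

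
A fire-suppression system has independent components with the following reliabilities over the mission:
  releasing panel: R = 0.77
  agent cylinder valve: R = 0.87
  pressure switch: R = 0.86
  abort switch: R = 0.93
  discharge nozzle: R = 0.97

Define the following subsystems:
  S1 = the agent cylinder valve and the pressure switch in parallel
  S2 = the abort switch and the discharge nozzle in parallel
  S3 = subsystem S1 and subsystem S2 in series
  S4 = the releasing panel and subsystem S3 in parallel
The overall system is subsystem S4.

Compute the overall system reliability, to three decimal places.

0.995

Parallel (agent cylinder valve and pressure switch): 1 − (1 − 0.87000)(1 − 0.86000) = 0.98180
Parallel (abort switch and discharge nozzle): 1 − (1 − 0.93000)(1 − 0.97000) = 0.99790
Series ([0.98180] and [0.99790]): 0.98180 × 0.99790 = 0.97974
Parallel (releasing panel and [0.97974]): 1 − (1 − 0.77000)(1 − 0.97974) = 0.995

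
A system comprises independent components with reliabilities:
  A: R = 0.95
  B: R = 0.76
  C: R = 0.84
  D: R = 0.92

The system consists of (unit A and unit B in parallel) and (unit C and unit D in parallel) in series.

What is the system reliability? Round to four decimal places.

0.9754

Parallel (A and B): 1 − (1 − 0.950000)(1 − 0.760000) = 0.988000
Parallel (C and D): 1 − (1 − 0.840000)(1 − 0.920000) = 0.987200
Series ([0.988000] and [0.987200]): 0.988000 × 0.987200 = 0.9754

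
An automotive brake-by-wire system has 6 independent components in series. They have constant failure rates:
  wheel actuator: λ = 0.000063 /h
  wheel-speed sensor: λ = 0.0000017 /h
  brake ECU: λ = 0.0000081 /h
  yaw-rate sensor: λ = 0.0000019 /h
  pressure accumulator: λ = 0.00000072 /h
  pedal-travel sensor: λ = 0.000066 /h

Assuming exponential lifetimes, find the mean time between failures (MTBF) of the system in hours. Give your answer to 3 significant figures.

7070

Series of exponential components: λ_sys = Σ λ_i
λ_sys = 0.000063 + 0.0000017 + 0.0000081 + 0.0000019 + 0.00000072 + 0.000066 = 1.4142e-04 /h
MTBF = 1 / λ_sys = 7070 h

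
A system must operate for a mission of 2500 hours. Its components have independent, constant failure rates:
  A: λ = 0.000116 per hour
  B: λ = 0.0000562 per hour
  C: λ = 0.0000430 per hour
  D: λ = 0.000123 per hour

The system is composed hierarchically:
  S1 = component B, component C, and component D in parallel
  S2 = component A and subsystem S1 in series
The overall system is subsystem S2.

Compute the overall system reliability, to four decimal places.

R(A) = exp(−0.000116 × 2500) = 0.748264
R(B) = exp(−0.0000562 × 2500) = 0.868924
R(C) = exp(−0.0000430 × 2500) = 0.898077
R(D) = exp(−0.000123 × 2500) = 0.735283
Parallel (B, C, and D): 1 − (1 − 0.868924)(1 − 0.898077)(1 − 0.735283) = 0.996463
Series (A and [0.996463]): 0.748264 × 0.996463 = 0.7456

0.7456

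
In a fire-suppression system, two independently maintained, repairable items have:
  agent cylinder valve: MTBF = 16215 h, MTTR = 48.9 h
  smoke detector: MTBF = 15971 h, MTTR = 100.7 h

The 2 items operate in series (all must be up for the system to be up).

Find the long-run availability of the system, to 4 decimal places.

0.9907

A(agent cylinder valve) = MTBF/(MTBF+MTTR) = 16215/(16215+48.9) = 0.996993
A(smoke detector) = MTBF/(MTBF+MTTR) = 15971/(15971+100.7) = 0.993734
Series availability: 0.996993 × 0.993734 = 0.9907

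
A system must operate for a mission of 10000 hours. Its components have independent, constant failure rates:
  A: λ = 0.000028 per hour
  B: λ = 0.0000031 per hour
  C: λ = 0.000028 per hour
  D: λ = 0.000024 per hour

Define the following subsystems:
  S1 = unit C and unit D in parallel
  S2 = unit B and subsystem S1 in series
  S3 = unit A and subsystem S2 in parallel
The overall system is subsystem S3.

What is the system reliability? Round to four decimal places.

0.9802

R(A) = exp(−0.000028 × 10000) = 0.755784
R(B) = exp(−0.0000031 × 10000) = 0.969476
R(C) = exp(−0.000028 × 10000) = 0.755784
R(D) = exp(−0.000024 × 10000) = 0.786628
Parallel (C and D): 1 − (1 − 0.755784)(1 − 0.786628) = 0.947891
Series (B and [0.947891]): 0.969476 × 0.947891 = 0.918958
Parallel (A and [0.918958]): 1 − (1 − 0.755784)(1 − 0.918958) = 0.9802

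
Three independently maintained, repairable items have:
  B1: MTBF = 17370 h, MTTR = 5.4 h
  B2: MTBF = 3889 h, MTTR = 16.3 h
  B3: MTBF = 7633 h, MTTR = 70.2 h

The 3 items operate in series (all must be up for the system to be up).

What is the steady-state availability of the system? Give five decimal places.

0.98644

A(B1) = MTBF/(MTBF+MTTR) = 17370/(17370+5.4) = 0.999689
A(B2) = MTBF/(MTBF+MTTR) = 3889/(3889+16.3) = 0.995826
A(B3) = MTBF/(MTBF+MTTR) = 7633/(7633+70.2) = 0.990887
Series availability: 0.999689 × 0.995826 × 0.990887 = 0.98644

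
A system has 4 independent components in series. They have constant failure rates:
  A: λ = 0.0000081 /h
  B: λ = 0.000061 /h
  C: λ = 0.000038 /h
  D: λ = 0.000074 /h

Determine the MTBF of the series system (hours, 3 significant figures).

Series of exponential components: λ_sys = Σ λ_i
λ_sys = 0.0000081 + 0.000061 + 0.000038 + 0.000074 = 1.8110e-04 /h
MTBF = 1 / λ_sys = 5520 h

5520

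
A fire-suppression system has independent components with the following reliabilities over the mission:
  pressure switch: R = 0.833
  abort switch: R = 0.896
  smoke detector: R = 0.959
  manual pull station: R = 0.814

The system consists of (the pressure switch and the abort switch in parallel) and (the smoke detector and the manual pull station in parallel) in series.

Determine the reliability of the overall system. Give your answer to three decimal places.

Parallel (pressure switch and abort switch): 1 − (1 − 0.83300)(1 − 0.89600) = 0.98263
Parallel (smoke detector and manual pull station): 1 − (1 − 0.95900)(1 − 0.81400) = 0.99237
Series ([0.98263] and [0.99237]): 0.98263 × 0.99237 = 0.975

0.975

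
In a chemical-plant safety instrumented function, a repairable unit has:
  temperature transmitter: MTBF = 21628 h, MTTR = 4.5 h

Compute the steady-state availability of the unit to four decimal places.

0.9998

A(temperature transmitter) = MTBF/(MTBF+MTTR) = 21628/(21628+4.5) = 0.9998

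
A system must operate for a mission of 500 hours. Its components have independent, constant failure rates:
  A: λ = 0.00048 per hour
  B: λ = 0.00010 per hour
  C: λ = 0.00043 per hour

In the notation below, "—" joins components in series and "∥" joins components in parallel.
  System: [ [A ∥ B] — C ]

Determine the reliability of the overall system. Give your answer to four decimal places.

0.7981

R(A) = exp(−0.00048 × 500) = 0.786628
R(B) = exp(−0.00010 × 500) = 0.951229
R(C) = exp(−0.00043 × 500) = 0.806541
Parallel (A and B): 1 − (1 − 0.786628)(1 − 0.951229) = 0.989594
Series ([0.989594] and C): 0.989594 × 0.806541 = 0.7981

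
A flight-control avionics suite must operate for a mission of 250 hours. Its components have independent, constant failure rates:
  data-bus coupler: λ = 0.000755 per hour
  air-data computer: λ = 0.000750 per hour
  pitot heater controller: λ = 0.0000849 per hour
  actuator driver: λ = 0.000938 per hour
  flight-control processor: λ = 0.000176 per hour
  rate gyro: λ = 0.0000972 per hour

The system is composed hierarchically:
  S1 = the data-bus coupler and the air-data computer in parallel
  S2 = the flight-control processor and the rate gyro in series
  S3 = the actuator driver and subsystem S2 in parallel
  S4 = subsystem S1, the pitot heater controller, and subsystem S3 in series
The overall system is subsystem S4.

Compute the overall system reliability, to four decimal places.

R(data-bus coupler) = exp(−0.000755 × 250) = 0.827993
R(air-data computer) = exp(−0.000750 × 250) = 0.829029
R(pitot heater controller) = exp(−0.0000849 × 250) = 0.978999
R(actuator driver) = exp(−0.000938 × 250) = 0.790966
R(flight-control processor) = exp(−0.000176 × 250) = 0.956954
R(rate gyro) = exp(−0.0000972 × 250) = 0.975993
Parallel (data-bus coupler and air-data computer): 1 − (1 − 0.827993)(1 − 0.829029) = 0.970592
Series (flight-control processor and rate gyro): 0.956954 × 0.975993 = 0.933980
Parallel (actuator driver and [0.933980]): 1 − (1 − 0.790966)(1 − 0.933980) = 0.986200
Series ([0.970592], pitot heater controller, and [0.986200]): 0.970592 × 0.978999 × 0.986200 = 0.9371

0.9371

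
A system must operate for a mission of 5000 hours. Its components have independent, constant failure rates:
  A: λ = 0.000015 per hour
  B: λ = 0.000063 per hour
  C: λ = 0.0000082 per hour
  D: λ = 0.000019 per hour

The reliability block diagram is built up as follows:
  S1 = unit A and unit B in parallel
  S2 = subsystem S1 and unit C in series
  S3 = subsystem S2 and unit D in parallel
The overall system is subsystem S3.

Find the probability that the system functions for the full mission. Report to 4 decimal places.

R(A) = exp(−0.000015 × 5000) = 0.927743
R(B) = exp(−0.000063 × 5000) = 0.729789
R(C) = exp(−0.0000082 × 5000) = 0.959829
R(D) = exp(−0.000019 × 5000) = 0.909373
Parallel (A and B): 1 − (1 − 0.927743)(1 − 0.729789) = 0.980475
Series ([0.980475] and C): 0.980475 × 0.959829 = 0.941088
Parallel ([0.941088] and D): 1 − (1 − 0.941088)(1 − 0.909373) = 0.9947

0.9947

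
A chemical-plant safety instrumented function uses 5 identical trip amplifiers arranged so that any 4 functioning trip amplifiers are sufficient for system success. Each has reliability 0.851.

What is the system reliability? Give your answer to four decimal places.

0.8370

R = Σ_{i=4}^{5} C(5,i) p^i (1−p)^{5−i} with p = 0.851
C(5,4)·0.851^4·0.149^1 = 0.390728
C(5,5)·0.851^5·0.149^0 = 0.446321
Sum = 0.8370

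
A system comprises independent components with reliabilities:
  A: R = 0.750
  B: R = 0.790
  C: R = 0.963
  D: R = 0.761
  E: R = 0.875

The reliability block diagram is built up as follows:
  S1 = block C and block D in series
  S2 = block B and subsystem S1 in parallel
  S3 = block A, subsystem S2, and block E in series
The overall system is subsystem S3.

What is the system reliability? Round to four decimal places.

0.6194

Series (C and D): 0.963000 × 0.761000 = 0.732843
Parallel (B and [0.732843]): 1 − (1 − 0.790000)(1 − 0.732843) = 0.943897
Series (A, [0.943897], and E): 0.750000 × 0.943897 × 0.875000 = 0.6194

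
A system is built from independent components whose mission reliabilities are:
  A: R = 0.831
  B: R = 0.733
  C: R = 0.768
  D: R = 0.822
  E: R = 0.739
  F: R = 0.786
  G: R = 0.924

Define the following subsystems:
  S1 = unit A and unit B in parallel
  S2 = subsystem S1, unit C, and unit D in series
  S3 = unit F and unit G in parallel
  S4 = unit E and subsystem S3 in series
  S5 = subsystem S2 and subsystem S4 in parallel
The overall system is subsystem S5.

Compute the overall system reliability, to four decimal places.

0.8916

Parallel (A and B): 1 − (1 − 0.831000)(1 − 0.733000) = 0.954877
Series ([0.954877], C, and D): 0.954877 × 0.768000 × 0.822000 = 0.602810
Parallel (F and G): 1 − (1 − 0.786000)(1 − 0.924000) = 0.983736
Series (E and [0.983736]): 0.739000 × 0.983736 = 0.726981
Parallel ([0.602810] and [0.726981]): 1 − (1 − 0.602810)(1 − 0.726981) = 0.8916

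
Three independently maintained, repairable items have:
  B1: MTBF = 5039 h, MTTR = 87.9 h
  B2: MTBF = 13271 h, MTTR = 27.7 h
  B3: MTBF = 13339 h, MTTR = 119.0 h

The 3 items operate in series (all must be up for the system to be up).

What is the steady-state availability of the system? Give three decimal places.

0.972

A(B1) = MTBF/(MTBF+MTTR) = 5039/(5039+87.9) = 0.982855
A(B2) = MTBF/(MTBF+MTTR) = 13271/(13271+27.7) = 0.997917
A(B3) = MTBF/(MTBF+MTTR) = 13339/(13339+119.0) = 0.991158
Series availability: 0.982855 × 0.997917 × 0.991158 = 0.972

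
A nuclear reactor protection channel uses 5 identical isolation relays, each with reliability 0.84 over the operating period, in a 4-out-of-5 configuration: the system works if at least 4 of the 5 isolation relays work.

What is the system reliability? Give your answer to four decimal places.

R = Σ_{i=4}^{5} C(5,i) p^i (1−p)^{5−i} with p = 0.84
C(5,4)·0.84^4·0.16^1 = 0.398297
C(5,5)·0.84^5·0.16^0 = 0.418212
Sum = 0.8165

0.8165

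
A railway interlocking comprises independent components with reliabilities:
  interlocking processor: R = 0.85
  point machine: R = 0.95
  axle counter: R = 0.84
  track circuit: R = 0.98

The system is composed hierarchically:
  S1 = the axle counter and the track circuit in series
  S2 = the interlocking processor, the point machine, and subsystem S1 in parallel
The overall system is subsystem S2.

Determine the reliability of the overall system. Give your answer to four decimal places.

0.9987

Series (axle counter and track circuit): 0.840000 × 0.980000 = 0.823200
Parallel (interlocking processor, point machine, and [0.823200]): 1 − (1 − 0.850000)(1 − 0.950000)(1 − 0.823200) = 0.9987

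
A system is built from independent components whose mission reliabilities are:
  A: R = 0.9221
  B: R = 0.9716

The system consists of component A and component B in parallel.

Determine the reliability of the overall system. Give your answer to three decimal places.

0.998

Parallel (A and B): 1 − (1 − 0.92210)(1 − 0.97160) = 0.998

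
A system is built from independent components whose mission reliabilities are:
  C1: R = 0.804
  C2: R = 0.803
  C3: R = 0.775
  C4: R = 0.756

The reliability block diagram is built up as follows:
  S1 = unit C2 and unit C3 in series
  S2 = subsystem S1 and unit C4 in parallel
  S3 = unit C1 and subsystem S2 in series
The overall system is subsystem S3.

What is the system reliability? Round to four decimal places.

0.7299

Series (C2 and C3): 0.803000 × 0.775000 = 0.622325
Parallel ([0.622325] and C4): 1 − (1 − 0.622325)(1 − 0.756000) = 0.907847
Series (C1 and [0.907847]): 0.804000 × 0.907847 = 0.7299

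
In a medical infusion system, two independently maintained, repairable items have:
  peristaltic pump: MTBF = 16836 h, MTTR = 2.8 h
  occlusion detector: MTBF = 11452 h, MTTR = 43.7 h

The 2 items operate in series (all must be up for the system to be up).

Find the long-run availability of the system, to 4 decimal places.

0.9960

A(peristaltic pump) = MTBF/(MTBF+MTTR) = 16836/(16836+2.8) = 0.999834
A(occlusion detector) = MTBF/(MTBF+MTTR) = 11452/(11452+43.7) = 0.996199
Series availability: 0.999834 × 0.996199 = 0.9960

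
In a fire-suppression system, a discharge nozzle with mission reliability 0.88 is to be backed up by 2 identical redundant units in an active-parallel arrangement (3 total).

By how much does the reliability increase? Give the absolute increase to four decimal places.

R_before = 0.88
R_after = 1 − (1 − 0.88)^3 = 0.9983
ΔR = 0.9983 − 0.88 = 0.1183

0.1183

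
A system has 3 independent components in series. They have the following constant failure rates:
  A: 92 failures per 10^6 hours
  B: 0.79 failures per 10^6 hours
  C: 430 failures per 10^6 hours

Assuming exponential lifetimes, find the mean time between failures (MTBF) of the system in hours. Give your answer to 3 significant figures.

Series of exponential components: λ_sys = Σ λ_i
λ_sys = 0.000092 + 0.00000079 + 0.00043 = 5.2279e-04 /h
MTBF = 1 / λ_sys = 1910 h

1910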